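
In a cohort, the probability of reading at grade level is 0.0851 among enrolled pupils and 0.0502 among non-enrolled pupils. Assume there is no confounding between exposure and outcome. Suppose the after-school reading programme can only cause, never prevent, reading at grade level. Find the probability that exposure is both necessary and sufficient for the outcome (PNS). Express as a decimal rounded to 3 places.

PNS ≈ 0.035

Let p₁ = 0.0851, p₀ = 0.0502.
Under exogeneity and monotonicity, PNS = p₁ − p₀.
PNS = 0.0851 − 0.0502 = 0.0349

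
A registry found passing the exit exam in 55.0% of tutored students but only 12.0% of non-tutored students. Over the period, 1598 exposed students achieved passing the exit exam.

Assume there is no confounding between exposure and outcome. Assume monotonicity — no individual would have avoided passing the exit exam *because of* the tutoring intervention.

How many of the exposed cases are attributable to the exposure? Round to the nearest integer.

about 1249 cases

p₁ = 0.55, p₀ = 0.12.
PN = (p₁ − p₀)/p₁ = (0.55 − 0.12) / 0.55 ≈ 0.78182.
Attributable cases ≈ PN × (exposed cases) = 0.78182 × 1598 ≈ 1249.35.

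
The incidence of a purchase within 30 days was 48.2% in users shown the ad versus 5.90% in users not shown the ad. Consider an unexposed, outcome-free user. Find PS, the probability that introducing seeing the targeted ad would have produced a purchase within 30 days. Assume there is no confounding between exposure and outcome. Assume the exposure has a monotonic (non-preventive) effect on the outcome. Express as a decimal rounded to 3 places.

PS ≈ 0.450

p₁ = 0.482, p₀ = 0.059.
Under exogeneity and monotonicity, PS = (p₁ − p₀) / (1 − p₀).
PS = (0.482 − 0.059) / (1 − 0.059) = 0.423 / 0.941 ≈ 0.4495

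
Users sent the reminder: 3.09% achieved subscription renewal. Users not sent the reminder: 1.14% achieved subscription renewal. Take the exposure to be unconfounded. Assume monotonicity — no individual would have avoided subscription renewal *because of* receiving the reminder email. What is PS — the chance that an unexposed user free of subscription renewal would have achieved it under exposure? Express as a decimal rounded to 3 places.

p₁ = 0.0309, p₀ = 0.0114.
Under exogeneity and monotonicity, PS = (p₁ − p₀) / (1 − p₀).
PS = (0.0309 − 0.0114) / (1 − 0.0114) = 0.0195 / 0.9886 ≈ 0.0197

PS ≈ 0.020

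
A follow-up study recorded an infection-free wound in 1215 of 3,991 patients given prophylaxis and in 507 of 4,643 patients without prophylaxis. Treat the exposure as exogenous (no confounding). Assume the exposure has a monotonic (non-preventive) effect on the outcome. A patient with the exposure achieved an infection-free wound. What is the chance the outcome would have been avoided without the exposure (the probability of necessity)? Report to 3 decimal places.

p₁ = P(outcome | exposed) = 1215/3991 = 0.30443
p₀ = P(outcome | unexposed) = 507/4643 = 0.1092
Under exogeneity and monotonicity, PN = (p₁ − p₀) / p₁.
PN = (0.30443 − 0.1092) / 0.30443 = 0.19524 / 0.30443 ≈ 0.6413

PN ≈ 0.641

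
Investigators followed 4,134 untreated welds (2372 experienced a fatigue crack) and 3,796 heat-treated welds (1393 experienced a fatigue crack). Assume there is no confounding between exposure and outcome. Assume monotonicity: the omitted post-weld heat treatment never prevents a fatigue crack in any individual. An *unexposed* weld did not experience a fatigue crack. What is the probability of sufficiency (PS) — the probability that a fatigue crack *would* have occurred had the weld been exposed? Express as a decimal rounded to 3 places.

p₁ = P(outcome | exposed) = 2372/4134 = 0.57378
p₀ = P(outcome | unexposed) = 1393/3796 = 0.36697
Under exogeneity and monotonicity, PS = (p₁ − p₀) / (1 − p₀).
PS = (0.57378 − 0.36697) / (1 − 0.36697) = 0.20681 / 0.63303 ≈ 0.3267

PS ≈ 0.327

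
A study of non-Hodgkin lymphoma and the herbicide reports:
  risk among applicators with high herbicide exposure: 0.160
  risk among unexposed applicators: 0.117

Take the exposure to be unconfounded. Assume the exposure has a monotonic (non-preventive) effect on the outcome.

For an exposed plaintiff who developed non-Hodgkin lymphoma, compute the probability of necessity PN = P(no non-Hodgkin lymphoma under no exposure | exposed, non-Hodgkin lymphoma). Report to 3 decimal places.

Let p₁ = 0.16, p₀ = 0.117.
Under exogeneity and monotonicity, PN = (p₁ − p₀) / p₁.
PN = (0.16 − 0.117) / 0.16 = 0.043 / 0.16 ≈ 0.2687

PN ≈ 0.269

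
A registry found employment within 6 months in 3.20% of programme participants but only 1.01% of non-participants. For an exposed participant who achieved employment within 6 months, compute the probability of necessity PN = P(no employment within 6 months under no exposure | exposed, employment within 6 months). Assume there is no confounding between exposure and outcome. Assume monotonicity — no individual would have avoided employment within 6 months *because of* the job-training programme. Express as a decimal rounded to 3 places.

PN ≈ 0.684

p₁ = 0.032, p₀ = 0.0101.
Under exogeneity and monotonicity, PN = (p₁ − p₀) / p₁.
PN = (0.032 − 0.0101) / 0.032 = 0.0219 / 0.032 ≈ 0.6844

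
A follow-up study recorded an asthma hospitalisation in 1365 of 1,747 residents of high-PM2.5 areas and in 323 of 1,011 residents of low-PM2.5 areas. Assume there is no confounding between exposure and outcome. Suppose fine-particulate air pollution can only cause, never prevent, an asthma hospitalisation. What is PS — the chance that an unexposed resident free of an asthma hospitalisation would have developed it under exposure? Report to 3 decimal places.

PS ≈ 0.679

p₁ = P(outcome | exposed) = 1365/1747 = 0.78134
p₀ = P(outcome | unexposed) = 323/1011 = 0.31949
Under exogeneity and monotonicity, PS = (p₁ − p₀) / (1 − p₀).
PS = (0.78134 − 0.31949) / (1 − 0.31949) = 0.46185 / 0.68051 ≈ 0.6787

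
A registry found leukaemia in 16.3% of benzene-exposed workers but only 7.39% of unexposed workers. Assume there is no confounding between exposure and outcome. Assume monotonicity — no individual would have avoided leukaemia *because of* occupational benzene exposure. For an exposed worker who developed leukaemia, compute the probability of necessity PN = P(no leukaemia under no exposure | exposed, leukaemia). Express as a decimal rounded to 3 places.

p₁ = 0.163, p₀ = 0.0739.
Under exogeneity and monotonicity, PN = (p₁ − p₀) / p₁.
PN = (0.163 − 0.0739) / 0.163 = 0.0891 / 0.163 ≈ 0.5466

PN ≈ 0.547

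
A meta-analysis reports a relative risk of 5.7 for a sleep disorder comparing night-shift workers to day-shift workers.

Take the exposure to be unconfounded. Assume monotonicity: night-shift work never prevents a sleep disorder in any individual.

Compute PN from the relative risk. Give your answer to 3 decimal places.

Under exogeneity and monotonicity, PN = (RR − 1) / RR = 1 − 1/RR.
PN = (5.7 − 1) / 5.7 = 4.7 / 5.7 ≈ 0.8246

PN ≈ 0.825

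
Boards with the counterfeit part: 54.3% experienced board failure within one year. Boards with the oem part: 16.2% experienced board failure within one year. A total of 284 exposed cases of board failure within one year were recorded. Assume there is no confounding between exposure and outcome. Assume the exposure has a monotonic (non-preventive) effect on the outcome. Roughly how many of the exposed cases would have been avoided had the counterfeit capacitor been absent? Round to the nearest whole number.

about 199 cases

p₁ = 0.543, p₀ = 0.162.
PN = (p₁ − p₀)/p₁ = (0.543 − 0.162) / 0.543 ≈ 0.70166.
Attributable cases ≈ PN × (exposed cases) = 0.70166 × 284 ≈ 199.27.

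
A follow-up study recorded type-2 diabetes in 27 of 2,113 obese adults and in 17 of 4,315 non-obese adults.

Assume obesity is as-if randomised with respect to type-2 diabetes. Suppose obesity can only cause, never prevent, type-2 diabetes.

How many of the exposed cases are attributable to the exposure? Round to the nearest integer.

about 19 cases

p₁ = P(outcome | exposed) = 27/2113 = 0.012778
p₀ = P(outcome | unexposed) = 17/4315 = 0.0039397
PN = (p₁ − p₀)/p₁ = (0.012778 − 0.0039397) / 0.012778 ≈ 0.69168.
Attributable cases ≈ PN × (exposed cases) = 0.69168 × 27 ≈ 18.68.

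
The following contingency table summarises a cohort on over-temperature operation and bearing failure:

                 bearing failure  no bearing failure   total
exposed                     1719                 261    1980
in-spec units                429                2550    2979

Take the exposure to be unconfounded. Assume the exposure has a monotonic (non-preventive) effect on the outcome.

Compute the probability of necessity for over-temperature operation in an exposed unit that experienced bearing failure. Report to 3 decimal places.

p₁ = P(outcome | exposed) = 1719/1980 = 0.86818
p₀ = P(outcome | unexposed) = 429/2979 = 0.14401
Under exogeneity and monotonicity, PN = (p₁ − p₀) / p₁.
PN = (0.86818 − 0.14401) / 0.86818 = 0.72417 / 0.86818 ≈ 0.8341

PN ≈ 0.834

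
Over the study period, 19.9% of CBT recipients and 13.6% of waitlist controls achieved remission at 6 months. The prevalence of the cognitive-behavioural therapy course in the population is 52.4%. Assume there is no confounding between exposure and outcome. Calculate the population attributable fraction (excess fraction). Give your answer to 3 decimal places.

PAF ≈ 0.195

p₁ = 0.199, p₀ = 0.136.
Overall risk P(Y=1) = π·p₁ + (1−π)·p₀ = 0.524×0.199 + 0.476×0.136 = 0.16901.
Under exogeneity, PAF = [P(Y=1) − p₀] / P(Y=1).
PAF = (0.16901 − 0.136) / 0.16901 ≈ 0.1953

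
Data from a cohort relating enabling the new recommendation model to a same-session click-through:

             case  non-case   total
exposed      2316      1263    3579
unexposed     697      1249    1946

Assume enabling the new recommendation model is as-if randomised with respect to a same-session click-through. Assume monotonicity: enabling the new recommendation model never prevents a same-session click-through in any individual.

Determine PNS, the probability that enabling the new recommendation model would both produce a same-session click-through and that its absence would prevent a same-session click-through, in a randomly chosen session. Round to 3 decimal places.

p₁ = P(outcome | exposed) = 2316/3579 = 0.64711
p₀ = P(outcome | unexposed) = 697/1946 = 0.35817
Under exogeneity and monotonicity, PNS = p₁ − p₀.
PNS = 0.64711 − 0.35817 = 0.28894

PNS ≈ 0.289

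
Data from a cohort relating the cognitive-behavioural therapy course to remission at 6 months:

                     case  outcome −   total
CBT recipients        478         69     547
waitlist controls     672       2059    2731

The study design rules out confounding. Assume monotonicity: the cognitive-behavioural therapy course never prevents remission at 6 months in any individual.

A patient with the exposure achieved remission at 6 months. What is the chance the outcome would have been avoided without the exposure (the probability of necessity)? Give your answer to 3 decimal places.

PN ≈ 0.718

p₁ = P(outcome | exposed) = 478/547 = 0.87386
p₀ = P(outcome | unexposed) = 672/2731 = 0.24606
Under exogeneity and monotonicity, PN = (p₁ − p₀) / p₁.
PN = (0.87386 − 0.24606) / 0.87386 = 0.62779 / 0.87386 ≈ 0.7184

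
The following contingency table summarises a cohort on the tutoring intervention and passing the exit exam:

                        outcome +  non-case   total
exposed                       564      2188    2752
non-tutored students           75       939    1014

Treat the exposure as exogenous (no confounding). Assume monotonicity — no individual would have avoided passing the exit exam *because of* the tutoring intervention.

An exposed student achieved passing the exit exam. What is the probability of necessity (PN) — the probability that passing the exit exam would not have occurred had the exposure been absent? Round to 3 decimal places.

p₁ = P(outcome | exposed) = 564/2752 = 0.20494
p₀ = P(outcome | unexposed) = 75/1014 = 0.073964
Under exogeneity and monotonicity, PN = (p₁ − p₀) / p₁.
PN = (0.20494 − 0.073964) / 0.20494 = 0.13098 / 0.20494 ≈ 0.6391

PN ≈ 0.639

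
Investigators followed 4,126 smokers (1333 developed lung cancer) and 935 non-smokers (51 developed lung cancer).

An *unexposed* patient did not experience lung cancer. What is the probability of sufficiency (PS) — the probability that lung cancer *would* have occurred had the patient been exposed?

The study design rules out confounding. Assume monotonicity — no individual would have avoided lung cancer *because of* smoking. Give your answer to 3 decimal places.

p₁ = P(outcome | exposed) = 1333/4126 = 0.32307
p₀ = P(outcome | unexposed) = 51/935 = 0.054545
Under exogeneity and monotonicity, PS = (p₁ − p₀) / (1 − p₀).
PS = (0.32307 − 0.054545) / (1 − 0.054545) = 0.26853 / 0.94545 ≈ 0.2840

PS ≈ 0.284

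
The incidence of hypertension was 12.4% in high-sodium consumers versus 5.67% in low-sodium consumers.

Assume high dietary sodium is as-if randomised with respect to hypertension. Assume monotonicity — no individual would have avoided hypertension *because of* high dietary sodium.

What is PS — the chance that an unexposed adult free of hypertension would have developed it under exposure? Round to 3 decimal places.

p₁ = 0.124, p₀ = 0.0567.
Under exogeneity and monotonicity, PS = (p₁ − p₀) / (1 − p₀).
PS = (0.124 − 0.0567) / (1 − 0.0567) = 0.0673 / 0.9433 ≈ 0.0713

PS ≈ 0.071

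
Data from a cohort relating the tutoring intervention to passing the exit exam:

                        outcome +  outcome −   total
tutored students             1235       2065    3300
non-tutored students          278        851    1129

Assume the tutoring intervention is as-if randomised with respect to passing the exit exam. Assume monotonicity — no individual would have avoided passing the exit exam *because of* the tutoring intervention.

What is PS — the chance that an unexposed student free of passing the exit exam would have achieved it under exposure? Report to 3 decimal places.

PS ≈ 0.170

p₁ = P(outcome | exposed) = 1235/3300 = 0.37424
p₀ = P(outcome | unexposed) = 278/1129 = 0.24624
Under exogeneity and monotonicity, PS = (p₁ − p₀)/(1 − p₀).
PS = (0.37424 − 0.24624) / 0.75376 ≈ 0.1698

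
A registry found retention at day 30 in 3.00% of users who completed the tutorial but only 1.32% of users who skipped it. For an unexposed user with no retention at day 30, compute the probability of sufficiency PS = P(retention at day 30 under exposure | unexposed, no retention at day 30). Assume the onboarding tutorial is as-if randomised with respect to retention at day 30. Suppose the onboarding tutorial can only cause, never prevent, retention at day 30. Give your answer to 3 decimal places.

PS ≈ 0.017

p₁ = 0.03, p₀ = 0.0132.
Under exogeneity and monotonicity, PS = (p₁ − p₀) / (1 − p₀).
PS = (0.03 − 0.0132) / (1 − 0.0132) = 0.0168 / 0.9868 ≈ 0.0170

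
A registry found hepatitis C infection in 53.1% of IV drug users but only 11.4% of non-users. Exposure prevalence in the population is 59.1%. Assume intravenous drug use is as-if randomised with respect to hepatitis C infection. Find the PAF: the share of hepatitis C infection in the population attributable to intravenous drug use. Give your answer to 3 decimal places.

PAF ≈ 0.684

p₁ = 0.531, p₀ = 0.114.
Overall risk P(Y=1) = π·p₁ + (1−π)·p₀ = 0.591×0.531 + 0.409×0.114 = 0.36045.
Under exogeneity, PAF = [P(Y=1) − p₀] / P(Y=1).
PAF = (0.36045 − 0.114) / 0.36045 ≈ 0.6837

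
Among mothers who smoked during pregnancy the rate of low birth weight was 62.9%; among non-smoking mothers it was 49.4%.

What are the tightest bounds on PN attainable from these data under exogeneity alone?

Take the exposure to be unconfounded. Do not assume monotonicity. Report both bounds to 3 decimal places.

0.215 ≤ PN ≤ 0.804

p₁ = 0.629, p₀ = 0.494.
Under exogeneity alone the bounds on PN are max{0,(p₁−p₀)/p₁} ≤ PN ≤ min{1,(1−p₀)/p₁}.
  lower = (p₁ − p₀)/p₁ = 0.135 / 0.629 ≈ 0.2146
  upper = min{1, (1 − p₀)/p₁} = 0.506 / 0.629 ≈ 0.8045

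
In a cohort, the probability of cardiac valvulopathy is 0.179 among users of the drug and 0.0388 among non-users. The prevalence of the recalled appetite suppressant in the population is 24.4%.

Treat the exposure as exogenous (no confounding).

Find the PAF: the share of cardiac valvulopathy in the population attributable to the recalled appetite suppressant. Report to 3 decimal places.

Let p₁ = 0.179, p₀ = 0.0388.
Overall risk P(Y=1) = π·p₁ + (1−π)·p₀ = 0.244×0.179 + 0.756×0.0388 = 0.073009.
Under exogeneity, PAF = [P(Y=1) − p₀] / P(Y=1).
PAF = (0.073009 − 0.0388) / 0.073009 ≈ 0.4686

PAF ≈ 0.469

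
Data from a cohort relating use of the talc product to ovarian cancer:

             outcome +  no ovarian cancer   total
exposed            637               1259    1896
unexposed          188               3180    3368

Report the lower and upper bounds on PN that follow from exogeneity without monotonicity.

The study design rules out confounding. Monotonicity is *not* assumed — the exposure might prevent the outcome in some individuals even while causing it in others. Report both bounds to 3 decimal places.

0.834 ≤ PN ≤ 1.000

p₁ = P(outcome | exposed) = 637/1896 = 0.33597
p₀ = P(outcome | unexposed) = 188/3368 = 0.055819
Under exogeneity alone the bounds on PN are max{0,(p₁−p₀)/p₁} ≤ PN ≤ min{1,(1−p₀)/p₁}.
  lower = (p₁ − p₀)/p₁ = 0.28015 / 0.33597 ≈ 0.8339
  upper = min{1, (1 − p₀)/p₁} = 0.94418 / 0.33597 ≈ 2.8103 → capped at 1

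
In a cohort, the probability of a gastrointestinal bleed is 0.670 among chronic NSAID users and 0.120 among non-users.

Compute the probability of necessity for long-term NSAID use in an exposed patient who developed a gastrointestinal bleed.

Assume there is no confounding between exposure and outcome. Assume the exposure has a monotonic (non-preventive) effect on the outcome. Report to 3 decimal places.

PN ≈ 0.821

Let p₁ = 0.67, p₀ = 0.12.
Under exogeneity and monotonicity, PN = (p₁ − p₀) / p₁.
PN = (0.67 − 0.12) / 0.67 = 0.55 / 0.67 ≈ 0.8209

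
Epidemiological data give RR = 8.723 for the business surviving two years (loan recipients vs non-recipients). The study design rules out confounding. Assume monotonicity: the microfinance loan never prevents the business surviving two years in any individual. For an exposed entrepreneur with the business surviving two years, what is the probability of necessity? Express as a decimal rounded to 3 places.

Under exogeneity and monotonicity, PN = (RR − 1) / RR = 1 − 1/RR.
PN = (8.723 − 1) / 8.723 = 7.723 / 8.723 ≈ 0.8854

PN ≈ 0.885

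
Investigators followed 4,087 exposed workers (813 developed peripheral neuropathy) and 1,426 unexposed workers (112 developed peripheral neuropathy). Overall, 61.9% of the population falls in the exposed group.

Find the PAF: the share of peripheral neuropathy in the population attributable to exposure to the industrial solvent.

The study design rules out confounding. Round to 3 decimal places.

PAF ≈ 0.487

p₁ = P(outcome | exposed) = 813/4087 = 0.19892
p₀ = P(outcome | unexposed) = 112/1426 = 0.078541
Overall risk P(Y=1) = π·p₁ + (1−π)·p₀ = 0.619×0.19892 + 0.381×0.078541 = 0.15306.
Under exogeneity, PAF = [P(Y=1) − p₀] / P(Y=1).
PAF = (0.15306 − 0.078541) / 0.15306 ≈ 0.4869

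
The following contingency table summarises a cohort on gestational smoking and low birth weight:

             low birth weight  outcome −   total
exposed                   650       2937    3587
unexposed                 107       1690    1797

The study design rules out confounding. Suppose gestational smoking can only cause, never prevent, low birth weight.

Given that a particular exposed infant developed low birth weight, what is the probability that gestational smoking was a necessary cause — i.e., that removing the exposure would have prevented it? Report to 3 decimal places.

PN ≈ 0.671

p₁ = P(outcome | exposed) = 650/3587 = 0.18121
p₀ = P(outcome | unexposed) = 107/1797 = 0.059544
Under exogeneity and monotonicity, PN = (p₁ − p₀)/p₁.
PN = (0.18121 − 0.059544) / 0.18121 ≈ 0.6714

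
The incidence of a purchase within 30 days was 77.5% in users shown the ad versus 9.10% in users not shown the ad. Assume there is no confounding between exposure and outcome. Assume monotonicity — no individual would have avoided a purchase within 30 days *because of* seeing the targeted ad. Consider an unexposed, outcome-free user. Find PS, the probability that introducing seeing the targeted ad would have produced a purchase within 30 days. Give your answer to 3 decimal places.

p₁ = 0.775, p₀ = 0.091.
Under exogeneity and monotonicity, PS = (p₁ − p₀) / (1 − p₀).
PS = (0.775 − 0.091) / (1 − 0.091) = 0.684 / 0.909 ≈ 0.7525

PS ≈ 0.752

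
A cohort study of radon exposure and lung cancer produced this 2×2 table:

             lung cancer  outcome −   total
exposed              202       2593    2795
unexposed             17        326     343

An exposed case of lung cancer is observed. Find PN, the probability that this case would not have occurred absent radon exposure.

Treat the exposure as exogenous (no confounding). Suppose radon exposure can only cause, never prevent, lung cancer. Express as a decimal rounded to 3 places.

p₁ = P(outcome | exposed) = 202/2795 = 0.072272
p₀ = P(outcome | unexposed) = 17/343 = 0.049563
Under exogeneity and monotonicity, PN = (p₁ − p₀)/p₁.
PN = (0.072272 − 0.049563) / 0.072272 ≈ 0.3142

PN ≈ 0.314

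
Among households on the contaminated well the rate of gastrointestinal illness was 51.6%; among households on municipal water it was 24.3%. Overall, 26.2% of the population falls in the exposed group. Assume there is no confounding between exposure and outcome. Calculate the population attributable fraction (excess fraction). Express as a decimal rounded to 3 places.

PAF ≈ 0.227

p₁ = 0.516, p₀ = 0.243.
Overall risk P(Y=1) = π·p₁ + (1−π)·p₀ = 0.262×0.516 + 0.738×0.243 = 0.31453.
Under exogeneity, PAF = [P(Y=1) − p₀] / P(Y=1).
PAF = (0.31453 − 0.243) / 0.31453 ≈ 0.2274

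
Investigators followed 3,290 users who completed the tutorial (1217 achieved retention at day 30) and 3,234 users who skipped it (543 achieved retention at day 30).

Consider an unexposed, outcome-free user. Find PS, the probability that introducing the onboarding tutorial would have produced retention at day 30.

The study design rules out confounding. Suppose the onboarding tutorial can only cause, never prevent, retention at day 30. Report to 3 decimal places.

p₁ = P(outcome | exposed) = 1217/3290 = 0.36991
p₀ = P(outcome | unexposed) = 543/3234 = 0.1679
Under exogeneity and monotonicity, PS = (p₁ − p₀) / (1 − p₀).
PS = (0.36991 − 0.1679) / (1 − 0.1679) = 0.20201 / 0.8321 ≈ 0.2428

PS ≈ 0.243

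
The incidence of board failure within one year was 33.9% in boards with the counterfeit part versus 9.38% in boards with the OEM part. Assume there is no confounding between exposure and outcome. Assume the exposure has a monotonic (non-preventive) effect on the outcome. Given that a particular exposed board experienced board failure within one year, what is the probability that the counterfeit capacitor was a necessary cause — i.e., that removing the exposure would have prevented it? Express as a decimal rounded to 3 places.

p₁ = 0.339, p₀ = 0.0938.
Under exogeneity and monotonicity, PN = (p₁ − p₀) / p₁.
PN = (0.339 − 0.0938) / 0.339 = 0.2452 / 0.339 ≈ 0.7233

PN ≈ 0.723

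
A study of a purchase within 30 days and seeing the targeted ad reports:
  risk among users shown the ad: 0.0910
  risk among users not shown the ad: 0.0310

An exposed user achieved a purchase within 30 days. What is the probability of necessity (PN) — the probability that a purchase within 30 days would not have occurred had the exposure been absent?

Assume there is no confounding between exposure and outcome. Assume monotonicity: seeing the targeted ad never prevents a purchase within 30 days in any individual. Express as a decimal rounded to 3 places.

Let p₁ = 0.091, p₀ = 0.031.
Under exogeneity and monotonicity, PN = (p₁ − p₀) / p₁.
PN = (0.091 − 0.031) / 0.091 = 0.06 / 0.091 ≈ 0.6593

PN ≈ 0.659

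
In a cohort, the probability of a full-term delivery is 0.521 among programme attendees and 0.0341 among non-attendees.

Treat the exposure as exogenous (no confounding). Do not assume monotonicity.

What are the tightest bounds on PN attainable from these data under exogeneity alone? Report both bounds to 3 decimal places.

Let p₁ = 0.521, p₀ = 0.0341.
Under exogeneity alone the bounds on PN are max{0,(p₁−p₀)/p₁} ≤ PN ≤ min{1,(1−p₀)/p₁}.
  lower = (p₁ − p₀)/p₁ = 0.4869 / 0.521 ≈ 0.9345
  upper = min{1, (1 − p₀)/p₁} = 0.9659 / 0.521 ≈ 1.8539 → capped at 1

0.935 ≤ PN ≤ 1.000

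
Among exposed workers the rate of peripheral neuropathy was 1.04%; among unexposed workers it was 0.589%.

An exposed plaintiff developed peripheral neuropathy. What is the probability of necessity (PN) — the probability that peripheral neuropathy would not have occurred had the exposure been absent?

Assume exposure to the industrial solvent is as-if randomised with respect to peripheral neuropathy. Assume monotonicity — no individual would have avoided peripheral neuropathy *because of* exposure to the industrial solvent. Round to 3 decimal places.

p₁ = 0.0104, p₀ = 0.00589.
Under exogeneity and monotonicity, PN = (p₁ − p₀) / p₁.
PN = (0.0104 − 0.00589) / 0.0104 = 0.00451 / 0.0104 ≈ 0.4337

PN ≈ 0.434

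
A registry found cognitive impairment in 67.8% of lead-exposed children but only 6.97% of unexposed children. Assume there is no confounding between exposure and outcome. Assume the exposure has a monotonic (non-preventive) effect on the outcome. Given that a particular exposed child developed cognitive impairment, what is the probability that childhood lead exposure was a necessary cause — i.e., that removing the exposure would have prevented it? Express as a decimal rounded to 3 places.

p₁ = 0.678, p₀ = 0.0697.
Under exogeneity and monotonicity, PN = (p₁ − p₀) / p₁.
PN = (0.678 − 0.0697) / 0.678 = 0.6083 / 0.678 ≈ 0.8972

PN ≈ 0.897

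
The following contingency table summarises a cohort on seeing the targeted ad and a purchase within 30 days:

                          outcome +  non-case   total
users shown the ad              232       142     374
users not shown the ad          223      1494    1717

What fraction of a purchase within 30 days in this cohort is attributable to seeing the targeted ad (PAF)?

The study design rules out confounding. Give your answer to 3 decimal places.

p₁ = P(outcome | exposed) = 232/374 = 0.62032
p₀ = P(outcome | unexposed) = 223/1717 = 0.12988
Exposure prevalence π = 374/2091 = 0.17886; overall risk P(Y=1) = 0.2176.
Under exogeneity, PAF = [P(Y=1) − p₀]/P(Y=1).
PAF = (0.2176 − 0.12988) / 0.2176 ≈ 0.4031

PAF ≈ 0.403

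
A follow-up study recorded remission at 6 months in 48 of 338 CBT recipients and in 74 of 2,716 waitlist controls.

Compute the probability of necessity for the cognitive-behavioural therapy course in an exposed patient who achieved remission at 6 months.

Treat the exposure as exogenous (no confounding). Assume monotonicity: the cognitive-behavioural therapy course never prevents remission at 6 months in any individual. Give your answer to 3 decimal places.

PN ≈ 0.808

p₁ = P(outcome | exposed) = 48/338 = 0.14201
p₀ = P(outcome | unexposed) = 74/2716 = 0.027246
Under exogeneity and monotonicity, PN = (p₁ − p₀) / p₁.
PN = (0.14201 − 0.027246) / 0.14201 = 0.11477 / 0.14201 ≈ 0.8081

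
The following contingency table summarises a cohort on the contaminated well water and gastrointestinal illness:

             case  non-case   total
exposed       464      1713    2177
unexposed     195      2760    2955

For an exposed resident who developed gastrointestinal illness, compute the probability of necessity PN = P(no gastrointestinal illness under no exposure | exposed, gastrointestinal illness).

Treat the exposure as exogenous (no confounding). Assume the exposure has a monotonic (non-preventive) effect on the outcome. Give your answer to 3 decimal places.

p₁ = P(outcome | exposed) = 464/2177 = 0.21314
p₀ = P(outcome | unexposed) = 195/2955 = 0.06599
Under exogeneity and monotonicity, PN = (p₁ − p₀)/p₁.
PN = (0.21314 − 0.06599) / 0.21314 ≈ 0.6904

PN ≈ 0.690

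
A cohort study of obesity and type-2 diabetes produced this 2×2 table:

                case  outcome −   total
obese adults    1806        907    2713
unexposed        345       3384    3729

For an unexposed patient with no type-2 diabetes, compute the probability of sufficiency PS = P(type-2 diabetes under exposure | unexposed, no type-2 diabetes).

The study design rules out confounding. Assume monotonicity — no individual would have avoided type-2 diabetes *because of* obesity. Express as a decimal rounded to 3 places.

PS ≈ 0.632

p₁ = P(outcome | exposed) = 1806/2713 = 0.66568
p₀ = P(outcome | unexposed) = 345/3729 = 0.092518
Under exogeneity and monotonicity, PS = (p₁ − p₀)/(1 − p₀).
PS = (0.66568 − 0.092518) / 0.90748 ≈ 0.6316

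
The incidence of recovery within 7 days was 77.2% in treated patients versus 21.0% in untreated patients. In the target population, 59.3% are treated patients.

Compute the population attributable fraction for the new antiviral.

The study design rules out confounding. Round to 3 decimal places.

p₁ = 0.772, p₀ = 0.21.
Overall risk P(Y=1) = π·p₁ + (1−π)·p₀ = 0.593×0.772 + 0.407×0.21 = 0.54327.
Under exogeneity, PAF = [P(Y=1) − p₀] / P(Y=1).
PAF = (0.54327 − 0.21) / 0.54327 ≈ 0.6134

PAF ≈ 0.613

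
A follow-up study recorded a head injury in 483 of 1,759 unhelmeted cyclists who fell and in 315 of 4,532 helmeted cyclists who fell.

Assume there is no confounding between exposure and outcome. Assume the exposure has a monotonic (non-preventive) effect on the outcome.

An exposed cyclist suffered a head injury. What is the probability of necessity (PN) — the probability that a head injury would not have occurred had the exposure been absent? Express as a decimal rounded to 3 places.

PN ≈ 0.747

p₁ = P(outcome | exposed) = 483/1759 = 0.27459
p₀ = P(outcome | unexposed) = 315/4532 = 0.069506
Under exogeneity and monotonicity, PN = (p₁ − p₀) / p₁.
PN = (0.27459 − 0.069506) / 0.27459 = 0.20508 / 0.27459 ≈ 0.7469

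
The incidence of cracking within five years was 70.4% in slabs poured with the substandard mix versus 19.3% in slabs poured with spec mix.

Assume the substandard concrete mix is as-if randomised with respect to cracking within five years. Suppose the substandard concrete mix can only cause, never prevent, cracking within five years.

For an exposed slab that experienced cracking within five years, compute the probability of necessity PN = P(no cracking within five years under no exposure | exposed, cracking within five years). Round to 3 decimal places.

PN ≈ 0.726

p₁ = 0.704, p₀ = 0.193.
Under exogeneity and monotonicity, PN = (p₁ − p₀) / p₁.
PN = (0.704 − 0.193) / 0.704 = 0.511 / 0.704 ≈ 0.7259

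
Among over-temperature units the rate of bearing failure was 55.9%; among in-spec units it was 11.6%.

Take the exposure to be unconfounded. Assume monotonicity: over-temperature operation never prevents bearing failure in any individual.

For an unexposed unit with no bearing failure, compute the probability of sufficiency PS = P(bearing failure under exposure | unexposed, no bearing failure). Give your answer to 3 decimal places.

PS ≈ 0.501

p₁ = 0.559, p₀ = 0.116.
Under exogeneity and monotonicity, PS = (p₁ − p₀) / (1 − p₀).
PS = (0.559 − 0.116) / (1 − 0.116) = 0.443 / 0.884 ≈ 0.5011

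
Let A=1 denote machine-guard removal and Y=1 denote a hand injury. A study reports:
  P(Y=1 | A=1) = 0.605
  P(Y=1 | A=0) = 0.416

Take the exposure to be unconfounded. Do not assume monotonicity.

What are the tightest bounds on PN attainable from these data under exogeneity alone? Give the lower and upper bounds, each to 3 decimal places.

0.312 ≤ PN ≤ 0.965

Let p₁ = 0.605, p₀ = 0.416.
Under exogeneity alone the bounds on PN are max{0,(p₁−p₀)/p₁} ≤ PN ≤ min{1,(1−p₀)/p₁}.
  lower = (p₁ − p₀)/p₁ = 0.189 / 0.605 ≈ 0.3124
  upper = min{1, (1 − p₀)/p₁} = 0.584 / 0.605 ≈ 0.9653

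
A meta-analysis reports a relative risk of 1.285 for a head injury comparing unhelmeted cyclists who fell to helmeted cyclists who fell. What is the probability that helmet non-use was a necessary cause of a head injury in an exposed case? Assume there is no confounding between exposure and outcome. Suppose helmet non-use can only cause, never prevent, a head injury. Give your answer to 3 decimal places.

Under exogeneity and monotonicity, PN = (RR − 1) / RR = 1 − 1/RR.
PN = (1.285 − 1) / 1.285 = 0.285 / 1.285 ≈ 0.2218

PN ≈ 0.222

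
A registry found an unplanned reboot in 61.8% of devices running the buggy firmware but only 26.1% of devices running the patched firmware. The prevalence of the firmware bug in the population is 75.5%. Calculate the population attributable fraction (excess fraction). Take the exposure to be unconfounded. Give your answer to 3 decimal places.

PAF ≈ 0.508

p₁ = 0.618, p₀ = 0.261.
Overall risk P(Y=1) = π·p₁ + (1−π)·p₀ = 0.755×0.618 + 0.245×0.261 = 0.53053.
Under exogeneity, PAF = [P(Y=1) − p₀] / P(Y=1).
PAF = (0.53053 − 0.261) / 0.53053 ≈ 0.5080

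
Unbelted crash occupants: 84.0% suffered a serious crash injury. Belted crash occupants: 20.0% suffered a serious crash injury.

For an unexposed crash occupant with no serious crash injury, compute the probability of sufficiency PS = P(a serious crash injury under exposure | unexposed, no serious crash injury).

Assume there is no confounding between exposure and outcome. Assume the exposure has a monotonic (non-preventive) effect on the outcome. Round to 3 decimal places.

p₁ = 0.84, p₀ = 0.2.
Under exogeneity and monotonicity, PS = (p₁ − p₀) / (1 − p₀).
PS = (0.84 − 0.2) / (1 − 0.2) = 0.64 / 0.8 ≈ 0.8000

PS ≈ 0.800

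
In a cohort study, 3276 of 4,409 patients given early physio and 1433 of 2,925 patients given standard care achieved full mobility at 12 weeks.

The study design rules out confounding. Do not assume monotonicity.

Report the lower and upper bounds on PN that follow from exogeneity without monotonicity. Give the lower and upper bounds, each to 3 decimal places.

0.341 ≤ PN ≤ 0.686

p₁ = P(outcome | exposed) = 3276/4409 = 0.74303
p₀ = P(outcome | unexposed) = 1433/2925 = 0.48991
Under exogeneity alone the bounds on PN are max{0,(p₁−p₀)/p₁} ≤ PN ≤ min{1,(1−p₀)/p₁}.
  lower = (p₁ − p₀)/p₁ = 0.25311 / 0.74303 ≈ 0.3406
  upper = min{1, (1 − p₀)/p₁} = 0.51009 / 0.74303 ≈ 0.6865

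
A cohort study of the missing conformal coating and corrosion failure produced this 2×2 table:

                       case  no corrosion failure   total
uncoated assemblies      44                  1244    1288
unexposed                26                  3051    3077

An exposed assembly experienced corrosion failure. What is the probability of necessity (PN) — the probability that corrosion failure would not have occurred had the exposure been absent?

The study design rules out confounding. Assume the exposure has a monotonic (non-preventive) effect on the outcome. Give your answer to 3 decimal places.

p₁ = P(outcome | exposed) = 44/1288 = 0.034161
p₀ = P(outcome | unexposed) = 26/3077 = 0.0084498
Under exogeneity and monotonicity, PN = (p₁ − p₀) / p₁.
PN = (0.034161 − 0.0084498) / 0.034161 = 0.025712 / 0.034161 ≈ 0.7527

PN ≈ 0.753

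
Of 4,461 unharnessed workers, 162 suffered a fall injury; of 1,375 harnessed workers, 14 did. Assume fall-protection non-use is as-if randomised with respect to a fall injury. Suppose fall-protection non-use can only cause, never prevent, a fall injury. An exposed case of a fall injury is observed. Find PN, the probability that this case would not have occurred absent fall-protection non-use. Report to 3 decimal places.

PN ≈ 0.720

p₁ = P(outcome | exposed) = 162/4461 = 0.036315
p₀ = P(outcome | unexposed) = 14/1375 = 0.010182
Under exogeneity and monotonicity, PN = (p₁ − p₀) / p₁.
PN = (0.036315 − 0.010182) / 0.036315 = 0.026133 / 0.036315 ≈ 0.7196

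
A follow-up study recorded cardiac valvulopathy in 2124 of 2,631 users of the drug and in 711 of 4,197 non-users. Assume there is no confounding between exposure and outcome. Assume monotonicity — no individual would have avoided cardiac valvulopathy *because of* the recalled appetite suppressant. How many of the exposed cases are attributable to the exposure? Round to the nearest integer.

about 1678 cases

p₁ = P(outcome | exposed) = 2124/2631 = 0.8073
p₀ = P(outcome | unexposed) = 711/4197 = 0.16941
PN = (p₁ − p₀)/p₁ = (0.8073 − 0.16941) / 0.8073 ≈ 0.79016.
Attributable cases ≈ PN × (exposed cases) = 0.79016 × 2124 ≈ 1678.29.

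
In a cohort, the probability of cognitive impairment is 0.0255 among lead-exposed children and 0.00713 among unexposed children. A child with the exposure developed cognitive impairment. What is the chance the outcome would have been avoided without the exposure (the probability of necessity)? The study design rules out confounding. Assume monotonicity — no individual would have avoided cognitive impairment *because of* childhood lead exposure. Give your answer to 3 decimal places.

PN ≈ 0.720

Let p₁ = 0.0255, p₀ = 0.00713.
Under exogeneity and monotonicity, PN = (p₁ − p₀) / p₁.
PN = (0.0255 − 0.00713) / 0.0255 = 0.01837 / 0.0255 ≈ 0.7204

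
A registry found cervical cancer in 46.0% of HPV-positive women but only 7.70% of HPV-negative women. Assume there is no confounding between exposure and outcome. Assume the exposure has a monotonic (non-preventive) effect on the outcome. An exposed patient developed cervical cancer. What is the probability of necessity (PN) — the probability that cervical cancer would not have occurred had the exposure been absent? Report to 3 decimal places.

p₁ = 0.46, p₀ = 0.077.
Under exogeneity and monotonicity, PN = (p₁ − p₀) / p₁.
PN = (0.46 − 0.077) / 0.46 = 0.383 / 0.46 ≈ 0.8326

PN ≈ 0.833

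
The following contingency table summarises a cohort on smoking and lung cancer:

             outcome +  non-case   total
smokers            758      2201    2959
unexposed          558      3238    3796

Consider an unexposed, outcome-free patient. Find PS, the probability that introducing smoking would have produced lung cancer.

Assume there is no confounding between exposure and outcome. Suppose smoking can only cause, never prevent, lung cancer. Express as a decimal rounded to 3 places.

PS ≈ 0.128

p₁ = P(outcome | exposed) = 758/2959 = 0.25617
p₀ = P(outcome | unexposed) = 558/3796 = 0.147
Under exogeneity and monotonicity, PS = (p₁ − p₀) / (1 − p₀).
PS = (0.25617 − 0.147) / (1 − 0.147) = 0.10917 / 0.853 ≈ 0.1280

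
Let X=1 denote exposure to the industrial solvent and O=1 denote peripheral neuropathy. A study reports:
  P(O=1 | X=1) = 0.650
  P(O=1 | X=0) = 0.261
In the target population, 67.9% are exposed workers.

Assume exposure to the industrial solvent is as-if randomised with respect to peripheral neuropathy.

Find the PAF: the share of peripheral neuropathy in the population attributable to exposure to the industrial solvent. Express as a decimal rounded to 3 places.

PAF ≈ 0.503

Let p₁ = 0.65, p₀ = 0.261.
Overall risk P(Y=1) = π·p₁ + (1−π)·p₀ = 0.679×0.65 + 0.321×0.261 = 0.52513.
Under exogeneity, PAF = [P(Y=1) − p₀] / P(Y=1).
PAF = (0.52513 − 0.261) / 0.52513 ≈ 0.5030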